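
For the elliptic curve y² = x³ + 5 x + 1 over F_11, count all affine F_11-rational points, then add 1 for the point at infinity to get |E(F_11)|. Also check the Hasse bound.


Affine points = {(0, 1), (0, 10), (6, 4), (6, 7), (7, 4), (7, 7), (8, 5), (8, 6), (9, 4), (9, 7)}; affine count = 10; |E(F_11)| = 11.

Discriminant check: Δ ∝ 4a³ + 27b² = 4·5³ + 27·1² = 4·125 + 27·1 ≡ 10 (mod 11). Nonzero ⇒ E is nonsingular.
For each x ∈ F_11, compute rhs = x³ + 5·x + 1 mod 11, then count y ∈ F_11 with y² ≡ rhs.
  x = 0: rhs = 1, matching y values: 1, 10 (2 points).
  x = 1: rhs = 7, matching y values: none (0 points).
  x = 2: rhs = 8, matching y values: none (0 points).
  x = 3: rhs = 10, matching y values: none (0 points).
  x = 4: rhs = 8, matching y values: none (0 points).
  x = 5: rhs = 8, matching y values: none (0 points).
  x = 6: rhs = 5, matching y values: 4, 7 (2 points).
  x = 7: rhs = 5, matching y values: 4, 7 (2 points).
  x = 8: rhs = 3, matching y values: 5, 6 (2 points).
  x = 9: rhs = 5, matching y values: 4, 7 (2 points).
  x = 10: rhs = 6, matching y values: none (0 points).
Total affine count: 10.
Full point count |E(F_11)| = 10 + 1 = 11.
Hasse bound: |11 − (11+1)| = |-1| = 1 ≤ 2√11 ≈ 6.6332 ✓.


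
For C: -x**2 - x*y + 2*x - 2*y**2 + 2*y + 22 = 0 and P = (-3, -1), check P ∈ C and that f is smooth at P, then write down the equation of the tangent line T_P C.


Tangent line at P: 9*x + 9*y + 36 = 0.

Step 1: f(-3, -1) = 0, so P lies on C.
Step 2: partial derivatives
  f_x(x, y) = -2*x - y + 2, f_y(x, y) = -x - 4*y + 2.
  f_x(P) = 9, f_y(P) = 9 (gradient nonzero, so P is smooth).
Step 3: tangent line at P: 9·(x − -3) + 9·(y − -1) = 0.
Expanding: 9*x + 9*y + 36 = 0.


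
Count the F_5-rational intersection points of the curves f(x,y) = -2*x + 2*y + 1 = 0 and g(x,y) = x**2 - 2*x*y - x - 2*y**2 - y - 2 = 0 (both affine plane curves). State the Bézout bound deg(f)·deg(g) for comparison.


Common zeros: ∅; count = 0; Bézout bound = 2.

deg(f) = 1, deg(g) = 2, so Bézout bound = 2.
Scan x ∈ F_5. For each x, list the y ∈ F_5 with f(x, y) ≡ 0 and those with g(x, y) ≡ 0 (mod 5); the common zeros in that column are the intersection.
  x = 0: f ≡ 0 at y ∈ {2}; g ≡ 0 at y ∈ {1}; common: ∅.
  x = 1: f ≡ 0 at y ∈ {3}; g ≡ 0 at y ∈ ∅; common: ∅.
  x = 2: f ≡ 0 at y ∈ {4}; g ≡ 0 at y ∈ {0}; common: ∅.
  x = 3: f ≡ 0 at y ∈ {0}; g ≡ 0 at y ∈ {1, 3}; common: ∅.
  x = 4: f ≡ 0 at y ∈ {1}; g ≡ 0 at y ∈ {0, 3}; common: ∅.
Collecting: common zeros = ∅, so the count is 0.
Comparison with the Bézout bound: 0 ≤ 2 = deg(f)·deg(g), as expected for curves with no common component (the affine F_5-count falls short of the bound because intersections may lie at infinity, over extension fields, or carry multiplicity).


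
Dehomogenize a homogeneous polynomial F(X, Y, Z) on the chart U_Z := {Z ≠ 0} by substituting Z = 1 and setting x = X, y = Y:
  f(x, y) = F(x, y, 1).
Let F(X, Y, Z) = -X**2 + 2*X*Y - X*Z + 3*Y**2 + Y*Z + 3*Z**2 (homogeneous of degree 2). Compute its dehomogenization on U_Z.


f(x, y) = -x**2 + 2*x*y - x + 3*y**2 + y + 3

On U_Z we set Z = 1. Each monomial c·X^i·Y^j·Z^k in F becomes c·x^i·y^j·1^k = c·x^i·y^j.
Substituting Z = 1: F(X, Y, 1) = -x**2 + 2*x*y - x + 3*y**2 + y + 3.
Note: deg(f) ≤ deg(F) = 2; strict inequality happens when F is divisible by Z (lost terms).


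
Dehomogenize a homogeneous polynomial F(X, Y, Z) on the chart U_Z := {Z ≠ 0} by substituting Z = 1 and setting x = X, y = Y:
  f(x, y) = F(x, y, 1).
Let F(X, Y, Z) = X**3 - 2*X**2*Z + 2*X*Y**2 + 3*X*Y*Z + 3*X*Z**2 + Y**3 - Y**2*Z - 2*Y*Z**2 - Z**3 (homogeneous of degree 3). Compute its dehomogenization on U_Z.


f(x, y) = x**3 - 2*x**2 + 2*x*y**2 + 3*x*y + 3*x + y**3 - y**2 - 2*y - 1

On U_Z we set Z = 1. Each monomial c·X^i·Y^j·Z^k in F becomes c·x^i·y^j·1^k = c·x^i·y^j.
Substituting Z = 1: F(X, Y, 1) = x**3 - 2*x**2 + 2*x*y**2 + 3*x*y + 3*x + y**3 - y**2 - 2*y - 1.
Note: deg(f) ≤ deg(F) = 3; strict inequality happens when F is divisible by Z (lost terms).


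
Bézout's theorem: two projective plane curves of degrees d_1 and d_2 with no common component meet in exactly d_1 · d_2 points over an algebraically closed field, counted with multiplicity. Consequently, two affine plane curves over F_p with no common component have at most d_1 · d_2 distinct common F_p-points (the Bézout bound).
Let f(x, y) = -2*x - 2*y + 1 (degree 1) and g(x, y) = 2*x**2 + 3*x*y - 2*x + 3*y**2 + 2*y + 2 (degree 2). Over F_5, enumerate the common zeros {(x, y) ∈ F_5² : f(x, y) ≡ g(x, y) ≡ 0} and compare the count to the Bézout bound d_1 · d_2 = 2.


Common zeros: {(0, 3), (4, 4)}; count = 2; Bézout bound = 2.

deg(f) = 1, deg(g) = 2, so Bézout bound = 2.
Scan x ∈ F_5. For each x, list the y ∈ F_5 with f(x, y) ≡ 0 and those with g(x, y) ≡ 0 (mod 5); the common zeros in that column are the intersection.
  x = 0: f ≡ 0 at y ∈ {3}; g ≡ 0 at y ∈ {3}; common: {3}.
  x = 1: f ≡ 0 at y ∈ {2}; g ≡ 0 at y ∈ {1, 4}; common: ∅.
  x = 2: f ≡ 0 at y ∈ {1}; g ≡ 0 at y ∈ ∅; common: ∅.
  x = 3: f ≡ 0 at y ∈ {0}; g ≡ 0 at y ∈ ∅; common: ∅.
  x = 4: f ≡ 0 at y ∈ {4}; g ≡ 0 at y ∈ {3, 4}; common: {4}.
Collecting: common zeros = {(0, 3), (4, 4)}, so the count is 2.
Comparison with the Bézout bound: 2 ≤ 2 = deg(f)·deg(g), as expected for curves with no common component (the bound is attained).


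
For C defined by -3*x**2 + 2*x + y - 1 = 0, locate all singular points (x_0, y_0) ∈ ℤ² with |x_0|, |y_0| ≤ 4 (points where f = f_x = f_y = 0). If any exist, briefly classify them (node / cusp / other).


No singular points in the scanned grid; C is smooth there.

Compute partial derivatives:
  f_x = 2 - 6*x.
  f_y = 1.
f_y = 1 is a nonzero constant, so f_y never vanishes: no point (x, y) can satisfy f = f_x = f_y = 0. In particular no (x, y) ∈ {−4, ..., 4}² is singular; the curve is smooth.


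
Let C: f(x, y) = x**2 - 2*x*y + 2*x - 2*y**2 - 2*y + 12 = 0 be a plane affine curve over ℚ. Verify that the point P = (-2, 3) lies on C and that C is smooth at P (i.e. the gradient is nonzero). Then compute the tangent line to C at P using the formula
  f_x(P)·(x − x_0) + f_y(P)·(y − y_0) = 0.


Tangent line at P: -8*x - 10*y + 14 = 0.

Step 1: f(-2, 3) = 0, so P lies on C.
Step 2: partial derivatives
  f_x(x, y) = 2*x - 2*y + 2, f_y(x, y) = -2*x - 4*y - 2.
  f_x(P) = -8, f_y(P) = -10 (gradient nonzero, so P is smooth).
Step 3: tangent line at P: -8·(x − -2) + -10·(y − 3) = 0.
Expanding: -8*x - 10*y + 14 = 0.


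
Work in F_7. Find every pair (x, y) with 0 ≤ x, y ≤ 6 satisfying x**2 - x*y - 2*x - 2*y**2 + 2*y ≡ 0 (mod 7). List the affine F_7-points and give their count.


Affine F_7-points: {(0, 0), (0, 1), (1, 2), (2, 0), (3, 1), (3, 2)}; count = 6.

For each of the 49 pairs (x, y) ∈ F_7², evaluate f(x, y) mod 7. Record the zeros.
  x = 0: [0↦0, 1↦0, 2↦3, 3↦2, 4↦4, 5↦2, 6↦3]  zeros at y ∈ {0, 1}
  x = 1: [0↦6, 1↦5, 2↦0, 3↦5, 4↦6, 5↦3, 6↦3]  zeros at y ∈ {2}
  x = 2: [0↦0, 1↦5, 2↦6, 3↦3, 4↦3, 5↦6, 6↦5]  zeros at y ∈ {0}
  x = 3: [0↦3, 1↦0, 2↦0, 3↦3, 4↦2, 5↦4, 6↦2]  zeros at y ∈ {1, 2}
  x = 4: [0↦1, 1↦4, 2↦3, 3↦5, 4↦3, 5↦4, 6↦1]  zeros at y ∈ ∅
  x = 5: [0↦1, 1↦3, 2↦1, 3↦2, 4↦6, 5↦6, 6↦2]  zeros at y ∈ ∅
  x = 6: [0↦3, 1↦4, 2↦1, 3↦1, 4↦4, 5↦3, 6↦5]  zeros at y ∈ ∅
Collecting zeros: affine points = {(0, 0), (0, 1), (1, 2), (2, 0), (3, 1), (3, 2)}.
Total count |C(F_7)_aff| = 6.


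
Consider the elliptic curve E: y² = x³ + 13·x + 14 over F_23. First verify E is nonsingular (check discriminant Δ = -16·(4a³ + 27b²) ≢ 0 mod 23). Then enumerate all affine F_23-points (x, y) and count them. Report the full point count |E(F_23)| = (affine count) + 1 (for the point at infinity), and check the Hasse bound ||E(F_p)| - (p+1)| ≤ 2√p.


Affine points = {(2, 5), (2, 18), (6, 3), (6, 20), (8, 3), (8, 20), (9, 3), (9, 20), (11, 4), (11, 19), (12, 9), (12, 14), (18, 10), (18, 13), (19, 6), (19, 17), (21, 7), (21, 16), (22, 0)}; affine count = 19; |E(F_23)| = 20.

Discriminant check: Δ ∝ 4a³ + 27b² = 4·13³ + 27·14² = 4·2197 + 27·196 ≡ 4 (mod 23). Nonzero ⇒ E is nonsingular.
For each x ∈ F_23, compute rhs = x³ + 13·x + 14 mod 23, then count y ∈ F_23 with y² ≡ rhs.
  x = 0: rhs = 14, matching y values: none (0 points).
  x = 1: rhs = 5, matching y values: none (0 points).
  x = 2: rhs = 2, matching y values: 5, 18 (2 points).
  x = 3: rhs = 11, matching y values: none (0 points).
  x = 4: rhs = 15, matching y values: none (0 points).
  x = 5: rhs = 20, matching y values: none (0 points).
  x = 6: rhs = 9, matching y values: 3, 20 (2 points).
  x = 7: rhs = 11, matching y values: none (0 points).
  x = 8: rhs = 9, matching y values: 3, 20 (2 points).
  x = 9: rhs = 9, matching y values: 3, 20 (2 points).
  x = 10: rhs = 17, matching y values: none (0 points).
  x = 11: rhs = 16, matching y values: 4, 19 (2 points).
  x = 12: rhs = 12, matching y values: 9, 14 (2 points).
  x = 13: rhs = 11, matching y values: none (0 points).
  x = 14: rhs = 19, matching y values: none (0 points).
  x = 15: rhs = 19, matching y values: none (0 points).
  x = 16: rhs = 17, matching y values: none (0 points).
  x = 17: rhs = 19, matching y values: none (0 points).
  x = 18: rhs = 8, matching y values: 10, 13 (2 points).
  x = 19: rhs = 13, matching y values: 6, 17 (2 points).
  x = 20: rhs = 17, matching y values: none (0 points).
  x = 21: rhs = 3, matching y values: 7, 16 (2 points).
  x = 22: rhs = 0, matching y values: 0 (1 points).
Total affine count: 19.
Full point count |E(F_23)| = 19 + 1 = 20.
Hasse bound: |20 − (23+1)| = |-4| = 4 ≤ 2√23 ≈ 9.5917 ✓.


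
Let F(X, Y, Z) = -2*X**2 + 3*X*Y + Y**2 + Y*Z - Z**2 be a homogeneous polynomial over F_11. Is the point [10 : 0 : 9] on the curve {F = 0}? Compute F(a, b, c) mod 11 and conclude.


F(10,0,9) ≡ 5 (mod 11); P is NOT on the curve.

Evaluate F(10, 0, 9) term-by-term (mod 11).
  -2*X**2 ↦ -2·100·1·1 = -200
  3*X*Y ↦ 3·10·0·1 = 0
  Y**2 ↦ 1·1·0·1 = 0
  Y*Z ↦ 1·1·0·9 = 0
  -Z**2 ↦ -1·1·1·81 = -81
Sum: F(10, 0, 9) = (-200) + (0) + (0) + (0) + (-81) = -281.
Reducing mod 11: -281 ≡ 5 (mod 11).
Since F(a, b, c) ≡ 5 ≠ 0 (mod 11), P does NOT lie on the curve.


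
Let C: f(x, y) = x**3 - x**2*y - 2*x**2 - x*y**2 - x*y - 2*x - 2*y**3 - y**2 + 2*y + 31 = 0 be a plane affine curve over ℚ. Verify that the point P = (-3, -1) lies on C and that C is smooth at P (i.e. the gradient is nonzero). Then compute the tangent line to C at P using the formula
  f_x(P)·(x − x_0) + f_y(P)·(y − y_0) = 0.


Tangent line at P: 31*x - 14*y + 79 = 0.

Step 1: f(-3, -1) = 0, so P lies on C.
Step 2: partial derivatives
  f_x(x, y) = 3*x**2 - 2*x*y - 4*x - y**2 - y - 2, f_y(x, y) = -x**2 - 2*x*y - x - 6*y**2 - 2*y + 2.
  f_x(P) = 31, f_y(P) = -14 (gradient nonzero, so P is smooth).
Step 3: tangent line at P: 31·(x − -3) + -14·(y − -1) = 0.
Expanding: 31*x - 14*y + 79 = 0.


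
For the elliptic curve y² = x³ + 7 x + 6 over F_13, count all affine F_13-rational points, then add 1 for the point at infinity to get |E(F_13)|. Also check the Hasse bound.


Affine points = {(1, 1), (1, 12), (5, 6), (5, 7), (6, 2), (6, 11), (10, 6), (10, 7), (11, 6), (11, 7)}; affine count = 10; |E(F_13)| = 11.

Discriminant check: Δ ∝ 4a³ + 27b² = 4·7³ + 27·6² = 4·343 + 27·36 ≡ 4 (mod 13). Nonzero ⇒ E is nonsingular.
For each x ∈ F_13, compute rhs = x³ + 7·x + 6 mod 13, then count y ∈ F_13 with y² ≡ rhs.
  x = 0: rhs = 6, matching y values: none (0 points).
  x = 1: rhs = 1, matching y values: 1, 12 (2 points).
  x = 2: rhs = 2, matching y values: none (0 points).
  x = 3: rhs = 2, matching y values: none (0 points).
  x = 4: rhs = 7, matching y values: none (0 points).
  x = 5: rhs = 10, matching y values: 6, 7 (2 points).
  x = 6: rhs = 4, matching y values: 2, 11 (2 points).
  x = 7: rhs = 8, matching y values: none (0 points).
  x = 8: rhs = 2, matching y values: none (0 points).
  x = 9: rhs = 5, matching y values: none (0 points).
  x = 10: rhs = 10, matching y values: 6, 7 (2 points).
  x = 11: rhs = 10, matching y values: 6, 7 (2 points).
  x = 12: rhs = 11, matching y values: none (0 points).
Total affine count: 10.
Full point count |E(F_13)| = 10 + 1 = 11.
Hasse bound: |11 − (13+1)| = |-3| = 3 ≤ 2√13 ≈ 7.2111 ✓.


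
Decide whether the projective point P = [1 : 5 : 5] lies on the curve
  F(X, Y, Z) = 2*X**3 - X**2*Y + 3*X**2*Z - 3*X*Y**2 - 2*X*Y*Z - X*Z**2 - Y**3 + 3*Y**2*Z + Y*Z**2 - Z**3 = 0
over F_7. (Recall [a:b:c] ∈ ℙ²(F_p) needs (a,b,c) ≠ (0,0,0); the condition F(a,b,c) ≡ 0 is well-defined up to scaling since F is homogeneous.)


F(1,5,5) ≡ 0 (mod 7); P is on the curve.

Evaluate F(1, 5, 5) term-by-term (mod 7).
  2*X**3 ↦ 2·1·1·1 = 2
  -X**2*Y ↦ -1·1·5·1 = -5
  3*X**2*Z ↦ 3·1·1·5 = 15
  -3*X*Y**2 ↦ -3·1·25·1 = -75
  -2*X*Y*Z ↦ -2·1·5·5 = -50
  -X*Z**2 ↦ -1·1·1·25 = -25
  -Y**3 ↦ -1·1·125·1 = -125
  3*Y**2*Z ↦ 3·1·25·5 = 375
  Y*Z**2 ↦ 1·1·5·25 = 125
  -Z**3 ↦ -1·1·1·125 = -125
Sum: F(1, 5, 5) = (2) + (-5) + (15) + (-75) + (-50) + (-25) + (-125) + (375) + (125) + (-125) = 112.
Reducing mod 7: 112 ≡ 0 (mod 7).
Since F(a, b, c) ≡ 0 (mod 7), P lies on the curve.


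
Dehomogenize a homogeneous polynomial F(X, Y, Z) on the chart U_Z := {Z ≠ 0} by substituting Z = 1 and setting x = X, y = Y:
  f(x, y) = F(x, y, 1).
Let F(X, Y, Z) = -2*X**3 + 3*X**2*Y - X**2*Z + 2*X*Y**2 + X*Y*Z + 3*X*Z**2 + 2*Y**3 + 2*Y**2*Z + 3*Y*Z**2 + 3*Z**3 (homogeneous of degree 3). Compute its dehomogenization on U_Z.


f(x, y) = -2*x**3 + 3*x**2*y - x**2 + 2*x*y**2 + x*y + 3*x + 2*y**3 + 2*y**2 + 3*y + 3

On U_Z we set Z = 1. Each monomial c·X^i·Y^j·Z^k in F becomes c·x^i·y^j·1^k = c·x^i·y^j.
Substituting Z = 1: F(X, Y, 1) = -2*x**3 + 3*x**2*y - x**2 + 2*x*y**2 + x*y + 3*x + 2*y**3 + 2*y**2 + 3*y + 3.
Note: deg(f) ≤ deg(F) = 3; strict inequality happens when F is divisible by Z (lost terms).


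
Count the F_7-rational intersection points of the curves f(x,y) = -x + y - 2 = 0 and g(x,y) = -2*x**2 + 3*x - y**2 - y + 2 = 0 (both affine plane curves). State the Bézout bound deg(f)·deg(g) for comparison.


Common zeros: ∅; count = 0; Bézout bound = 2.

deg(f) = 1, deg(g) = 2, so Bézout bound = 2.
Scan x ∈ F_7. For each x, list the y ∈ F_7 with f(x, y) ≡ 0 and those with g(x, y) ≡ 0 (mod 7); the common zeros in that column are the intersection.
  x = 0: f ≡ 0 at y ∈ {2}; g ≡ 0 at y ∈ {1, 5}; common: ∅.
  x = 1: f ≡ 0 at y ∈ {3}; g ≡ 0 at y ∈ ∅; common: ∅.
  x = 2: f ≡ 0 at y ∈ {4}; g ≡ 0 at y ∈ {0, 6}; common: ∅.
  x = 3: f ≡ 0 at y ∈ {5}; g ≡ 0 at y ∈ {0, 6}; common: ∅.
  x = 4: f ≡ 0 at y ∈ {6}; g ≡ 0 at y ∈ ∅; common: ∅.
  x = 5: f ≡ 0 at y ∈ {0}; g ≡ 0 at y ∈ {1, 5}; common: ∅.
  x = 6: f ≡ 0 at y ∈ {1}; g ≡ 0 at y ∈ ∅; common: ∅.
Collecting: common zeros = ∅, so the count is 0.
Comparison with the Bézout bound: 0 ≤ 2 = deg(f)·deg(g), as expected for curves with no common component (the affine F_7-count falls short of the bound because intersections may lie at infinity, over extension fields, or carry multiplicity).


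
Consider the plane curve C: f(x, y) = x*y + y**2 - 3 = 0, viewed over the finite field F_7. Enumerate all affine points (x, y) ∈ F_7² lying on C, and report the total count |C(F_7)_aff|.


Affine F_7-points: {(2, 1), (2, 4), (3, 2), (4, 5), (5, 3), (5, 6)}; count = 6.

For each of the 49 pairs (x, y) ∈ F_7², evaluate f(x, y) mod 7. Record the zeros.
  x = 0: [0↦4, 1↦5, 2↦1, 3↦6, 4↦6, 5↦1, 6↦5]  zeros at y ∈ ∅
  x = 1: [0↦4, 1↦6, 2↦3, 3↦2, 4↦3, 5↦6, 6↦4]  zeros at y ∈ ∅
  x = 2: [0↦4, 1↦0, 2↦5, 3↦5, 4↦0, 5↦4, 6↦3]  zeros at y ∈ {1, 4}
  x = 3: [0↦4, 1↦1, 2↦0, 3↦1, 4↦4, 5↦2, 6↦2]  zeros at y ∈ {2}
  x = 4: [0↦4, 1↦2, 2↦2, 3↦4, 4↦1, 5↦0, 6↦1]  zeros at y ∈ {5}
  x = 5: [0↦4, 1↦3, 2↦4, 3↦0, 4↦5, 5↦5, 6↦0]  zeros at y ∈ {3, 6}
  x = 6: [0↦4, 1↦4, 2↦6, 3↦3, 4↦2, 5↦3, 6↦6]  zeros at y ∈ ∅
Collecting zeros: affine points = {(2, 1), (2, 4), (3, 2), (4, 5), (5, 3), (5, 6)}.
Total count |C(F_7)_aff| = 6.


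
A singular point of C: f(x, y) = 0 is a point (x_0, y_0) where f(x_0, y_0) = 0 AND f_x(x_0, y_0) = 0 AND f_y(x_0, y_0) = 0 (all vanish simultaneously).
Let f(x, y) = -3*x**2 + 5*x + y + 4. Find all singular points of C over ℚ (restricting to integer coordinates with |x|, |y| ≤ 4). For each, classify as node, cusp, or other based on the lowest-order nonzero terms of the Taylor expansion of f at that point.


No singular points in the scanned grid; C is smooth there.

Compute partial derivatives:
  f_x = 5 - 6*x.
  f_y = 1.
f_y = 1 is a nonzero constant, so f_y never vanishes: no point (x, y) can satisfy f = f_x = f_y = 0. In particular no (x, y) ∈ {−4, ..., 4}² is singular; the curve is smooth.


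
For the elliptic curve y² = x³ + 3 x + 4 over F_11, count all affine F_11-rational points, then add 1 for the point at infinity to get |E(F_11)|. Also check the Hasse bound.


Affine points = {(0, 2), (0, 9), (4, 5), (4, 6), (5, 1), (5, 10), (7, 4), (7, 7), (8, 1), (8, 10), (9, 1), (9, 10), (10, 0)}; affine count = 13; |E(F_11)| = 14.

Discriminant check: Δ ∝ 4a³ + 27b² = 4·3³ + 27·4² = 4·27 + 27·16 ≡ 1 (mod 11). Nonzero ⇒ E is nonsingular.
For each x ∈ F_11, compute rhs = x³ + 3·x + 4 mod 11, then count y ∈ F_11 with y² ≡ rhs.
  x = 0: rhs = 4, matching y values: 2, 9 (2 points).
  x = 1: rhs = 8, matching y values: none (0 points).
  x = 2: rhs = 7, matching y values: none (0 points).
  x = 3: rhs = 7, matching y values: none (0 points).
  x = 4: rhs = 3, matching y values: 5, 6 (2 points).
  x = 5: rhs = 1, matching y values: 1, 10 (2 points).
  x = 6: rhs = 7, matching y values: none (0 points).
  x = 7: rhs = 5, matching y values: 4, 7 (2 points).
  x = 8: rhs = 1, matching y values: 1, 10 (2 points).
  x = 9: rhs = 1, matching y values: 1, 10 (2 points).
  x = 10: rhs = 0, matching y values: 0 (1 points).
Total affine count: 13.
Full point count |E(F_11)| = 13 + 1 = 14.
Hasse bound: |14 − (11+1)| = |2| = 2 ≤ 2√11 ≈ 6.6332 ✓.


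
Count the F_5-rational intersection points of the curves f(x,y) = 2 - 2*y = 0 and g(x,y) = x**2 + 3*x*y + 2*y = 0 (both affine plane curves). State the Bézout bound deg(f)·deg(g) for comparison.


Common zeros: {(3, 1), (4, 1)}; count = 2; Bézout bound = 2.

deg(f) = 1, deg(g) = 2, so Bézout bound = 2.
Scan x ∈ F_5. For each x, list the y ∈ F_5 with f(x, y) ≡ 0 and those with g(x, y) ≡ 0 (mod 5); the common zeros in that column are the intersection.
  x = 0: f ≡ 0 at y ∈ {1}; g ≡ 0 at y ∈ {0}; common: ∅.
  x = 1: f ≡ 0 at y ∈ {1}; g ≡ 0 at y ∈ ∅; common: ∅.
  x = 2: f ≡ 0 at y ∈ {1}; g ≡ 0 at y ∈ {2}; common: ∅.
  x = 3: f ≡ 0 at y ∈ {1}; g ≡ 0 at y ∈ {1}; common: {1}.
  x = 4: f ≡ 0 at y ∈ {1}; g ≡ 0 at y ∈ {1}; common: {1}.
Collecting: common zeros = {(3, 1), (4, 1)}, so the count is 2.
Comparison with the Bézout bound: 2 ≤ 2 = deg(f)·deg(g), as expected for curves with no common component (the bound is attained).


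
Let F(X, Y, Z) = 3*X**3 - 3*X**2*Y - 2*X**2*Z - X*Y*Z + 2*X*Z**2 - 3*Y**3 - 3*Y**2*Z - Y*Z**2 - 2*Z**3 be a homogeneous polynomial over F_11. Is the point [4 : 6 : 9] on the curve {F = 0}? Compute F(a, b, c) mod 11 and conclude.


F(4,6,9) ≡ 4 (mod 11); P is NOT on the curve.

Evaluate F(4, 6, 9) term-by-term (mod 11).
  3*X**3 ↦ 3·64·1·1 = 192
  -3*X**2*Y ↦ -3·16·6·1 = -288
  -2*X**2*Z ↦ -2·16·1·9 = -288
  -X*Y*Z ↦ -1·4·6·9 = -216
  2*X*Z**2 ↦ 2·4·1·81 = 648
  -3*Y**3 ↦ -3·1·216·1 = -648
  -3*Y**2*Z ↦ -3·1·36·9 = -972
  -Y*Z**2 ↦ -1·1·6·81 = -486
  -2*Z**3 ↦ -2·1·1·729 = -1458
Sum: F(4, 6, 9) = (192) + (-288) + (-288) + (-216) + (648) + (-648) + (-972) + (-486) + (-1458) = -3516.
Reducing mod 11: -3516 ≡ 4 (mod 11).
Since F(a, b, c) ≡ 4 ≠ 0 (mod 11), P does NOT lie on the curve.


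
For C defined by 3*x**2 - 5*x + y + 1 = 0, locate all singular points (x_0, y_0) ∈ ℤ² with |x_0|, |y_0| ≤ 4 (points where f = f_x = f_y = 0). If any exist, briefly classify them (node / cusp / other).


No singular points in the scanned grid; C is smooth there.

Compute partial derivatives:
  f_x = 6*x - 5.
  f_y = 1.
f_y = 1 is a nonzero constant, so f_y never vanishes: no point (x, y) can satisfy f = f_x = f_y = 0. In particular no (x, y) ∈ {−4, ..., 4}² is singular; the curve is smooth.


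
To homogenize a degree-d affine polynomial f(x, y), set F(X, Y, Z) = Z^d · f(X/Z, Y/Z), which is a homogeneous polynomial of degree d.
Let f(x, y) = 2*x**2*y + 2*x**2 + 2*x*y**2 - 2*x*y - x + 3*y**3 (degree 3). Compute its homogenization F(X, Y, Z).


F(X, Y, Z) = 2*X**2*Y + 2*X**2*Z + 2*X*Y**2 - 2*X*Y*Z - X*Z**2 + 3*Y**3

deg(f) = 3.
Substitute x = X/Z, y = Y/Z into f, then multiply by Z^3.
  monomial 2·x^2·y^1 ↦ 2·X^2·Y^1·Z^0.
  monomial 2·x^2·y^0 ↦ 2·X^2·Y^0·Z^1.
  monomial 2·x^1·y^2 ↦ 2·X^1·Y^2·Z^0.
  monomial -2·x^1·y^1 ↦ -2·X^1·Y^1·Z^1.
  monomial -1·x^1·y^0 ↦ -1·X^1·Y^0·Z^2.
  monomial 3·x^0·y^3 ↦ 3·X^0·Y^3·Z^0.
Collecting: F(X, Y, Z) = 2*X**2*Y + 2*X**2*Z + 2*X*Y**2 - 2*X*Y*Z - X*Z**2 + 3*Y**3.


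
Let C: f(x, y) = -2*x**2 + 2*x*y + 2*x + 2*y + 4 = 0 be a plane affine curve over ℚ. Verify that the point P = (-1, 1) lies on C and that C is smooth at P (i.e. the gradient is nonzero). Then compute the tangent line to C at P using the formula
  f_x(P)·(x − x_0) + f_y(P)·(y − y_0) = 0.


Tangent line at P: 8*x + 8 = 0.

Step 1: f(-1, 1) = 0, so P lies on C.
Step 2: partial derivatives
  f_x(x, y) = -4*x + 2*y + 2, f_y(x, y) = 2*x + 2.
  f_x(P) = 8, f_y(P) = 0 (gradient nonzero, so P is smooth).
Step 3: tangent line at P: 8·(x − -1) + 0·(y − 1) = 0.
Expanding: 8*x + 8 = 0.


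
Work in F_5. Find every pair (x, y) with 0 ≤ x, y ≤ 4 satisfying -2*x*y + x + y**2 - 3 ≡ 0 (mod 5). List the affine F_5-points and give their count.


Affine F_5-points: {(2, 2), (3, 0), (3, 1), (4, 4)}; count = 4.

For each of the 25 pairs (x, y) ∈ F_5², evaluate f(x, y) mod 5. Record the zeros.
  x = 0: [0↦2, 1↦3, 2↦1, 3↦1, 4↦3]  zeros at y ∈ ∅
  x = 1: [0↦3, 1↦2, 2↦3, 3↦1, 4↦1]  zeros at y ∈ ∅
  x = 2: [0↦4, 1↦1, 2↦0, 3↦1, 4↦4]  zeros at y ∈ {2}
  x = 3: [0↦0, 1↦0, 2↦2, 3↦1, 4↦2]  zeros at y ∈ {0, 1}
  x = 4: [0↦1, 1↦4, 2↦4, 3↦1, 4↦0]  zeros at y ∈ {4}
Collecting zeros: affine points = {(2, 2), (3, 0), (3, 1), (4, 4)}.
Total count |C(F_5)_aff| = 4.


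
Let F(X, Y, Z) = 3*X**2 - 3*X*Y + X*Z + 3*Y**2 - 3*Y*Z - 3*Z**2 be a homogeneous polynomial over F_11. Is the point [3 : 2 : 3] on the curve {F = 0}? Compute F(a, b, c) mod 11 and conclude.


F(3,2,3) ≡ 7 (mod 11); P is NOT on the curve.

Evaluate F(3, 2, 3) term-by-term (mod 11).
  3*X**2 ↦ 3·9·1·1 = 27
  -3*X*Y ↦ -3·3·2·1 = -18
  X*Z ↦ 1·3·1·3 = 9
  3*Y**2 ↦ 3·1·4·1 = 12
  -3*Y*Z ↦ -3·1·2·3 = -18
  -3*Z**2 ↦ -3·1·1·9 = -27
Sum: F(3, 2, 3) = (27) + (-18) + (9) + (12) + (-18) + (-27) = -15.
Reducing mod 11: -15 ≡ 7 (mod 11).
Since F(a, b, c) ≡ 7 ≠ 0 (mod 11), P does NOT lie on the curve.


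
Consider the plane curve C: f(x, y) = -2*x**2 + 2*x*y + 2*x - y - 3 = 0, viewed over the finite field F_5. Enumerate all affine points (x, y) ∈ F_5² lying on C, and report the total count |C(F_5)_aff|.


Affine F_5-points: {(0, 2), (1, 3), (2, 4), (3, 0), (3, 1), (3, 2), (3, 3), (3, 4), (4, 1)}; count = 9.

For each of the 25 pairs (x, y) ∈ F_5², evaluate f(x, y) mod 5. Record the zeros.
  x = 0: [0↦2, 1↦1, 2↦0, 3↦4, 4↦3]  zeros at y ∈ {2}
  x = 1: [0↦2, 1↦3, 2↦4, 3↦0, 4↦1]  zeros at y ∈ {3}
  x = 2: [0↦3, 1↦1, 2↦4, 3↦2, 4↦0]  zeros at y ∈ {4}
  x = 3: [0↦0, 1↦0, 2↦0, 3↦0, 4↦0]  zeros at y ∈ {0, 1, 2, 3, 4}
  x = 4: [0↦3, 1↦0, 2↦2, 3↦4, 4↦1]  zeros at y ∈ {1}
Collecting zeros: affine points = {(0, 2), (1, 3), (2, 4), (3, 0), (3, 1), (3, 2), (3, 3), (3, 4), (4, 1)}.
Total count |C(F_5)_aff| = 9.


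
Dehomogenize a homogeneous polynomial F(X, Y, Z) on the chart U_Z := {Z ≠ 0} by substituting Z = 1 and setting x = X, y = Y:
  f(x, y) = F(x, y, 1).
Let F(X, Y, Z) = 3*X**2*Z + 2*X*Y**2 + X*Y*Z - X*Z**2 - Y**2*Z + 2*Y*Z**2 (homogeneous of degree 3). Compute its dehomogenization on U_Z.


f(x, y) = 3*x**2 + 2*x*y**2 + x*y - x - y**2 + 2*y

On U_Z we set Z = 1. Each monomial c·X^i·Y^j·Z^k in F becomes c·x^i·y^j·1^k = c·x^i·y^j.
Substituting Z = 1: F(X, Y, 1) = 3*x**2 + 2*x*y**2 + x*y - x - y**2 + 2*y.
Note: deg(f) ≤ deg(F) = 3; strict inequality happens when F is divisible by Z (lost terms).


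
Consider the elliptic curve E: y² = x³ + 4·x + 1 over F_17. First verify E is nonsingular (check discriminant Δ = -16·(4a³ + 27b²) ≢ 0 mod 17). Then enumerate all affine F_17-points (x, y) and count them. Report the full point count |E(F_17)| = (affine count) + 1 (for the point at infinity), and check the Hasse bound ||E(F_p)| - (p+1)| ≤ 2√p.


Affine points = {(0, 1), (0, 16), (2, 0), (4, 8), (4, 9), (7, 7), (7, 10), (8, 1), (8, 16), (9, 1), (9, 16), (10, 2), (10, 15), (11, 4), (11, 13), (12, 3), (12, 14), (14, 8), (14, 9), (15, 6), (15, 11), (16, 8), (16, 9)}; affine count = 23; |E(F_17)| = 24.

Discriminant check: Δ ∝ 4a³ + 27b² = 4·4³ + 27·1² = 4·64 + 27·1 ≡ 11 (mod 17). Nonzero ⇒ E is nonsingular.
For each x ∈ F_17, compute rhs = x³ + 4·x + 1 mod 17, then count y ∈ F_17 with y² ≡ rhs.
  x = 0: rhs = 1, matching y values: 1, 16 (2 points).
  x = 1: rhs = 6, matching y values: none (0 points).
  x = 2: rhs = 0, matching y values: 0 (1 points).
  x = 3: rhs = 6, matching y values: none (0 points).
  x = 4: rhs = 13, matching y values: 8, 9 (2 points).
  x = 5: rhs = 10, matching y values: none (0 points).
  x = 6: rhs = 3, matching y values: none (0 points).
  x = 7: rhs = 15, matching y values: 7, 10 (2 points).
  x = 8: rhs = 1, matching y values: 1, 16 (2 points).
  x = 9: rhs = 1, matching y values: 1, 16 (2 points).
  x = 10: rhs = 4, matching y values: 2, 15 (2 points).
  x = 11: rhs = 16, matching y values: 4, 13 (2 points).
  x = 12: rhs = 9, matching y values: 3, 14 (2 points).
  x = 13: rhs = 6, matching y values: none (0 points).
  x = 14: rhs = 13, matching y values: 8, 9 (2 points).
  x = 15: rhs = 2, matching y values: 6, 11 (2 points).
  x = 16: rhs = 13, matching y values: 8, 9 (2 points).
Total affine count: 23.
Full point count |E(F_17)| = 23 + 1 = 24.
Hasse bound: |24 − (17+1)| = |6| = 6 ≤ 2√17 ≈ 8.2462 ✓.


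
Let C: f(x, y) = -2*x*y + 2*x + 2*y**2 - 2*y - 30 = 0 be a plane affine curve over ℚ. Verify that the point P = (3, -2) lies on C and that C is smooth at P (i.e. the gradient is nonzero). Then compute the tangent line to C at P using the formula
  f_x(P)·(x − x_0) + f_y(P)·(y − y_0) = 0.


Tangent line at P: 6*x - 16*y - 50 = 0.

Step 1: f(3, -2) = 0, so P lies on C.
Step 2: partial derivatives
  f_x(x, y) = 2 - 2*y, f_y(x, y) = -2*x + 4*y - 2.
  f_x(P) = 6, f_y(P) = -16 (gradient nonzero, so P is smooth).
Step 3: tangent line at P: 6·(x − 3) + -16·(y − -2) = 0.
Expanding: 6*x - 16*y - 50 = 0.


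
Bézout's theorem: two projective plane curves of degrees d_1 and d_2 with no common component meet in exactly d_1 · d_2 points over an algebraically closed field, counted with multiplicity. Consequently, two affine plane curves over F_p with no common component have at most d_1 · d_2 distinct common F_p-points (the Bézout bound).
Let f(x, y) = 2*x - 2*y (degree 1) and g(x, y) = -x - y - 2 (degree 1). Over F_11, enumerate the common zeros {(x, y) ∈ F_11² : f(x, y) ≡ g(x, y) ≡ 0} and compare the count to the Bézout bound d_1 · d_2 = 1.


Common zeros: {(10, 10)}; count = 1; Bézout bound = 1.

deg(f) = 1, deg(g) = 1, so Bézout bound = 1.
Scan x ∈ F_11. For each x, list the y ∈ F_11 with f(x, y) ≡ 0 and those with g(x, y) ≡ 0 (mod 11); the common zeros in that column are the intersection.
  x = 0: f ≡ 0 at y ∈ {0}; g ≡ 0 at y ∈ {9}; common: ∅.
  x = 1: f ≡ 0 at y ∈ {1}; g ≡ 0 at y ∈ {8}; common: ∅.
  x = 2: f ≡ 0 at y ∈ {2}; g ≡ 0 at y ∈ {7}; common: ∅.
  x = 3: f ≡ 0 at y ∈ {3}; g ≡ 0 at y ∈ {6}; common: ∅.
  x = 4: f ≡ 0 at y ∈ {4}; g ≡ 0 at y ∈ {5}; common: ∅.
  x = 5: f ≡ 0 at y ∈ {5}; g ≡ 0 at y ∈ {4}; common: ∅.
  x = 6: f ≡ 0 at y ∈ {6}; g ≡ 0 at y ∈ {3}; common: ∅.
  x = 7: f ≡ 0 at y ∈ {7}; g ≡ 0 at y ∈ {2}; common: ∅.
  x = 8: f ≡ 0 at y ∈ {8}; g ≡ 0 at y ∈ {1}; common: ∅.
  x = 9: f ≡ 0 at y ∈ {9}; g ≡ 0 at y ∈ {0}; common: ∅.
  x = 10: f ≡ 0 at y ∈ {10}; g ≡ 0 at y ∈ {10}; common: {10}.
Collecting: common zeros = {(10, 10)}, so the count is 1.
Comparison with the Bézout bound: 1 ≤ 1 = deg(f)·deg(g), as expected for curves with no common component (the bound is attained).


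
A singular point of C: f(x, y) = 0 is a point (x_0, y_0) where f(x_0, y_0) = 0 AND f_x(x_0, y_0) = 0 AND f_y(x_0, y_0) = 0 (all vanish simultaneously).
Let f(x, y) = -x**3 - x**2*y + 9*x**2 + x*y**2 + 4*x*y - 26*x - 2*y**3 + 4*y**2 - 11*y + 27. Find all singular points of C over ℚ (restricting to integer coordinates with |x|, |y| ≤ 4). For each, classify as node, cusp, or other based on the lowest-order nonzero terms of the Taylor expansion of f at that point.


Singular points: {(3, 1)}; classification: node.

Compute partial derivatives:
  f_x = -3*x**2 - 2*x*y + 18*x + y**2 + 4*y - 26.
  f_y = -x**2 + 2*x*y + 4*x - 6*y**2 + 8*y - 11.
Scan x_0 ∈ {−4, ..., 4}. For each x_0, f_y(x_0, y) is a polynomial in y; find its integer roots y ∈ {−4, ..., 4}, then test f_x and f at those candidates.
  x = -4: f_y(-4, y) = -6*y**2 - 43; no integer root y with |y| ≤ 4.
  x = -3: f_y(-3, y) = -6*y**2 + 2*y - 32; no integer root y with |y| ≤ 4.
  x = -2: f_y(-2, y) = -6*y**2 + 4*y - 23; no integer root y with |y| ≤ 4.
  x = -1: f_y(-1, y) = -6*y**2 + 6*y - 16; no integer root y with |y| ≤ 4.
  x = 0: f_y(0, y) = -6*y**2 + 8*y - 11; no integer root y with |y| ≤ 4.
  x = 1: f_y(1, y) = -6*y**2 + 10*y - 8; no integer root y with |y| ≤ 4.
  x = 2: f_y(2, y) = -6*y**2 + 12*y - 7; no integer root y with |y| ≤ 4.
  x = 3: f_y(3, y) = -6*y**2 + 14*y - 8; vanishes at y ∈ {1}. (3, 1): f_x = 0, f = 0 — SINGULAR.
  x = 4: f_y(4, y) = -6*y**2 + 16*y - 11; no integer root y with |y| ≤ 4.
Only singular point on the grid: (3, 1).
Classify: substitute x = 3 + u, y = 1 + v and expand: f = -u**3 - u**2*v - u**2 + u*v**2 - 2*v**3 + v**2.
No constant or linear terms (consistent with a singular point). Quadratic part: -u**2 + v**2. Cubic part: -u**3 - u**2*v + u*v**2 - 2*v**3.
The quadratic part v**2 - u**2 = (v − u)(v + u) splits into two distinct linear factors, so there are two distinct tangent lines y − 1 = ±(x − 3) — this is a node (ordinary double point).
Classification: node.


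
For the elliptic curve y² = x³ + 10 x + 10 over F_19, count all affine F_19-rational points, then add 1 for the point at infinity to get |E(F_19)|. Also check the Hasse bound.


Affine points = {(2, 0), (4, 0), (6, 1), (6, 18), (7, 9), (7, 10), (11, 8), (11, 11), (13, 0), (14, 5), (14, 14), (15, 1), (15, 18), (17, 1), (17, 18)}; affine count = 15; |E(F_19)| = 16.

Discriminant check: Δ ∝ 4a³ + 27b² = 4·10³ + 27·10² = 4·1000 + 27·100 ≡ 12 (mod 19). Nonzero ⇒ E is nonsingular.
For each x ∈ F_19, compute rhs = x³ + 10·x + 10 mod 19, then count y ∈ F_19 with y² ≡ rhs.
  x = 0: rhs = 10, matching y values: none (0 points).
  x = 1: rhs = 2, matching y values: none (0 points).
  x = 2: rhs = 0, matching y values: 0 (1 points).
  x = 3: rhs = 10, matching y values: none (0 points).
  x = 4: rhs = 0, matching y values: 0 (1 points).
  x = 5: rhs = 14, matching y values: none (0 points).
  x = 6: rhs = 1, matching y values: 1, 18 (2 points).
  x = 7: rhs = 5, matching y values: 9, 10 (2 points).
  x = 8: rhs = 13, matching y values: none (0 points).
  x = 9: rhs = 12, matching y values: none (0 points).
  x = 10: rhs = 8, matching y values: none (0 points).
  x = 11: rhs = 7, matching y values: 8, 11 (2 points).
  x = 12: rhs = 15, matching y values: none (0 points).
  x = 13: rhs = 0, matching y values: 0 (1 points).
  x = 14: rhs = 6, matching y values: 5, 14 (2 points).
  x = 15: rhs = 1, matching y values: 1, 18 (2 points).
  x = 16: rhs = 10, matching y values: none (0 points).
  x = 17: rhs = 1, matching y values: 1, 18 (2 points).
  x = 18: rhs = 18, matching y values: none (0 points).
Total affine count: 15.
Full point count |E(F_19)| = 15 + 1 = 16.
Hasse bound: |16 − (19+1)| = |-4| = 4 ≤ 2√19 ≈ 8.7178 ✓.


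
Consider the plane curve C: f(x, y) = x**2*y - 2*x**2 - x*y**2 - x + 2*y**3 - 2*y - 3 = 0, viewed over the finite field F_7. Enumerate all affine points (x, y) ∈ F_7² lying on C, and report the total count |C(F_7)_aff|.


Affine F_7-points: {(2, 4), (3, 4), (4, 3), (5, 5), (6, 2), (6, 3), (6, 5)}; count = 7.

For each of the 49 pairs (x, y) ∈ F_7², evaluate f(x, y) mod 7. Record the zeros.
  x = 0: [0↦4, 1↦4, 2↦2, 3↦3, 4↦5, 5↦6, 6↦4]  zeros at y ∈ ∅
  x = 1: [0↦1, 1↦1, 2↦4, 3↦1, 4↦4, 5↦4, 6↦6]  zeros at y ∈ ∅
  x = 2: [0↦1, 1↦3, 2↦6, 3↦1, 4↦0, 5↦1, 6↦2]  zeros at y ∈ {4}
  x = 3: [0↦4, 1↦3, 2↦1, 3↦3, 4↦0, 5↦4, 6↦6]  zeros at y ∈ {4}
  x = 4: [0↦3, 1↦1, 2↦3, 3↦0, 4↦4, 5↦6, 6↦4]  zeros at y ∈ {3}
  x = 5: [0↦5, 1↦4, 2↦5, 3↦6, 4↦5, 5↦0, 6↦3]  zeros at y ∈ {5}
  x = 6: [0↦3, 1↦5, 2↦0, 3↦0, 4↦3, 5↦0, 6↦3]  zeros at y ∈ {2, 3, 5}
Collecting zeros: affine points = {(2, 4), (3, 4), (4, 3), (5, 5), (6, 2), (6, 3), (6, 5)}.
Total count |C(F_7)_aff| = 7.


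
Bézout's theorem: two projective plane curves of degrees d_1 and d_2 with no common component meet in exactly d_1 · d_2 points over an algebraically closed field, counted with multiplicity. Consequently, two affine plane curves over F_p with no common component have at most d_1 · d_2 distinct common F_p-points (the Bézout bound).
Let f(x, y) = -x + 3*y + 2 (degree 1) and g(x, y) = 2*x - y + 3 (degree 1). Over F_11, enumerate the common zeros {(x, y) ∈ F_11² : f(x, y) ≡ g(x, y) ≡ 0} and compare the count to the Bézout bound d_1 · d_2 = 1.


Common zeros: {(0, 3)}; count = 1; Bézout bound = 1.

deg(f) = 1, deg(g) = 1, so Bézout bound = 1.
Scan x ∈ F_11. For each x, list the y ∈ F_11 with f(x, y) ≡ 0 and those with g(x, y) ≡ 0 (mod 11); the common zeros in that column are the intersection.
  x = 0: f ≡ 0 at y ∈ {3}; g ≡ 0 at y ∈ {3}; common: {3}.
  x = 1: f ≡ 0 at y ∈ {7}; g ≡ 0 at y ∈ {5}; common: ∅.
  x = 2: f ≡ 0 at y ∈ {0}; g ≡ 0 at y ∈ {7}; common: ∅.
  x = 3: f ≡ 0 at y ∈ {4}; g ≡ 0 at y ∈ {9}; common: ∅.
  x = 4: f ≡ 0 at y ∈ {8}; g ≡ 0 at y ∈ {0}; common: ∅.
  x = 5: f ≡ 0 at y ∈ {1}; g ≡ 0 at y ∈ {2}; common: ∅.
  x = 6: f ≡ 0 at y ∈ {5}; g ≡ 0 at y ∈ {4}; common: ∅.
  x = 7: f ≡ 0 at y ∈ {9}; g ≡ 0 at y ∈ {6}; common: ∅.
  x = 8: f ≡ 0 at y ∈ {2}; g ≡ 0 at y ∈ {8}; common: ∅.
  x = 9: f ≡ 0 at y ∈ {6}; g ≡ 0 at y ∈ {10}; common: ∅.
  x = 10: f ≡ 0 at y ∈ {10}; g ≡ 0 at y ∈ {1}; common: ∅.
Collecting: common zeros = {(0, 3)}, so the count is 1.
Comparison with the Bézout bound: 1 ≤ 1 = deg(f)·deg(g), as expected for curves with no common component (the bound is attained).


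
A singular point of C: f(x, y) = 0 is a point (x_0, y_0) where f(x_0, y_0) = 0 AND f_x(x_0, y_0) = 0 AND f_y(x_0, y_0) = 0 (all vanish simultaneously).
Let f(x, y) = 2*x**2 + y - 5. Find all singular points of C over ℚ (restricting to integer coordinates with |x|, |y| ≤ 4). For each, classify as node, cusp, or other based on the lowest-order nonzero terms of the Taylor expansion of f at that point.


No singular points in the scanned grid; C is smooth there.

Compute partial derivatives:
  f_x = 4*x.
  f_y = 1.
f_y = 1 is a nonzero constant, so f_y never vanishes: no point (x, y) can satisfy f = f_x = f_y = 0. In particular no (x, y) ∈ {−4, ..., 4}² is singular; the curve is smooth.


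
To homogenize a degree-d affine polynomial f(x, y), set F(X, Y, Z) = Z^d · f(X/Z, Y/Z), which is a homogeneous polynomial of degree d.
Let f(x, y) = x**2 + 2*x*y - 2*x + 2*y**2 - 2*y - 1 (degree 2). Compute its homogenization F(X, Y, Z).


F(X, Y, Z) = X**2 + 2*X*Y - 2*X*Z + 2*Y**2 - 2*Y*Z - Z**2

deg(f) = 2.
Substitute x = X/Z, y = Y/Z into f, then multiply by Z^2.
  monomial 1·x^2·y^0 ↦ 1·X^2·Y^0·Z^0.
  monomial 2·x^1·y^1 ↦ 2·X^1·Y^1·Z^0.
  monomial -2·x^1·y^0 ↦ -2·X^1·Y^0·Z^1.
  monomial 2·x^0·y^2 ↦ 2·X^0·Y^2·Z^0.
  monomial -2·x^0·y^1 ↦ -2·X^0·Y^1·Z^1.
  monomial -1·x^0·y^0 ↦ -1·X^0·Y^0·Z^2.
Collecting: F(X, Y, Z) = X**2 + 2*X*Y - 2*X*Z + 2*Y**2 - 2*Y*Z - Z**2.


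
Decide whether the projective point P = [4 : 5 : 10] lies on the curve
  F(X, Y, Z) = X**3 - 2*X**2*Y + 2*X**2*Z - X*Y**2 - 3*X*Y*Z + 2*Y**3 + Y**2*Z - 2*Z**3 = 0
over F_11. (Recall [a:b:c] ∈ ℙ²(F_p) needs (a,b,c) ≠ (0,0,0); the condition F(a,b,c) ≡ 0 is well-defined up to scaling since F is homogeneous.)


F(4,5,10) ≡ 4 (mod 11); P is NOT on the curve.

Evaluate F(4, 5, 10) term-by-term (mod 11).
  X**3 ↦ 1·64·1·1 = 64
  -2*X**2*Y ↦ -2·16·5·1 = -160
  2*X**2*Z ↦ 2·16·1·10 = 320
  -X*Y**2 ↦ -1·4·25·1 = -100
  -3*X*Y*Z ↦ -3·4·5·10 = -600
  2*Y**3 ↦ 2·1·125·1 = 250
  Y**2*Z ↦ 1·1·25·10 = 250
  -2*Z**3 ↦ -2·1·1·1000 = -2000
Sum: F(4, 5, 10) = (64) + (-160) + (320) + (-100) + (-600) + (250) + (250) + (-2000) = -1976.
Reducing mod 11: -1976 ≡ 4 (mod 11).
Since F(a, b, c) ≡ 4 ≠ 0 (mod 11), P does NOT lie on the curve.


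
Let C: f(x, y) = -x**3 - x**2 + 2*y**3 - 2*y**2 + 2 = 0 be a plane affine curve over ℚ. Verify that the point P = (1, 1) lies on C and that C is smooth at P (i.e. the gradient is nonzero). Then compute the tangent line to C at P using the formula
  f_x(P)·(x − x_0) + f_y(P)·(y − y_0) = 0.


Tangent line at P: -5*x + 2*y + 3 = 0.

Step 1: f(1, 1) = 0, so P lies on C.
Step 2: partial derivatives
  f_x(x, y) = -3*x**2 - 2*x, f_y(x, y) = 6*y**2 - 4*y.
  f_x(P) = -5, f_y(P) = 2 (gradient nonzero, so P is smooth).
Step 3: tangent line at P: -5·(x − 1) + 2·(y − 1) = 0.
Expanding: -5*x + 2*y + 3 = 0.


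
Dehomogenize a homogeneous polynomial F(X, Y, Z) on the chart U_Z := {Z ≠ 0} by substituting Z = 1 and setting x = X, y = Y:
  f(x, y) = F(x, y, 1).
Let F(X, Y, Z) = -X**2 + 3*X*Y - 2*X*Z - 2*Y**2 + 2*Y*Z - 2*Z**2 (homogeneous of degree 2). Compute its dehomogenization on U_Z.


f(x, y) = -x**2 + 3*x*y - 2*x - 2*y**2 + 2*y - 2

On U_Z we set Z = 1. Each monomial c·X^i·Y^j·Z^k in F becomes c·x^i·y^j·1^k = c·x^i·y^j.
Substituting Z = 1: F(X, Y, 1) = -x**2 + 3*x*y - 2*x - 2*y**2 + 2*y - 2.
Note: deg(f) ≤ deg(F) = 2; strict inequality happens when F is divisible by Z (lost terms).


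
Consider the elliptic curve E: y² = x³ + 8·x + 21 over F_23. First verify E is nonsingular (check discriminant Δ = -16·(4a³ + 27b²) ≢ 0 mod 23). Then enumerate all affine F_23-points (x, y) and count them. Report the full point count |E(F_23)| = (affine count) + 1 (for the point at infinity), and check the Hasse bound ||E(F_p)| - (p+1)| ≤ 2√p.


Affine points = {(3, 7), (3, 16), (4, 5), (4, 18), (5, 5), (5, 18), (6, 3), (6, 20), (7, 11), (7, 12), (14, 5), (14, 18), (16, 6), (16, 17), (20, 4), (20, 19), (22, 9), (22, 14)}; affine count = 18; |E(F_23)| = 19.

Discriminant check: Δ ∝ 4a³ + 27b² = 4·8³ + 27·21² = 4·512 + 27·441 ≡ 17 (mod 23). Nonzero ⇒ E is nonsingular.
For each x ∈ F_23, compute rhs = x³ + 8·x + 21 mod 23, then count y ∈ F_23 with y² ≡ rhs.
  x = 0: rhs = 21, matching y values: none (0 points).
  x = 1: rhs = 7, matching y values: none (0 points).
  x = 2: rhs = 22, matching y values: none (0 points).
  x = 3: rhs = 3, matching y values: 7, 16 (2 points).
  x = 4: rhs = 2, matching y values: 5, 18 (2 points).
  x = 5: rhs = 2, matching y values: 5, 18 (2 points).
  x = 6: rhs = 9, matching y values: 3, 20 (2 points).
  x = 7: rhs = 6, matching y values: 11, 12 (2 points).
  x = 8: rhs = 22, matching y values: none (0 points).
  x = 9: rhs = 17, matching y values: none (0 points).
  x = 10: rhs = 20, matching y values: none (0 points).
  x = 11: rhs = 14, matching y values: none (0 points).
  x = 12: rhs = 5, matching y values: none (0 points).
  x = 13: rhs = 22, matching y values: none (0 points).
  x = 14: rhs = 2, matching y values: 5, 18 (2 points).
  x = 15: rhs = 20, matching y values: none (0 points).
  x = 16: rhs = 13, matching y values: 6, 17 (2 points).
  x = 17: rhs = 10, matching y values: none (0 points).
  x = 18: rhs = 17, matching y values: none (0 points).
  x = 19: rhs = 17, matching y values: none (0 points).
  x = 20: rhs = 16, matching y values: 4, 19 (2 points).
  x = 21: rhs = 20, matching y values: none (0 points).
  x = 22: rhs = 12, matching y values: 9, 14 (2 points).
Total affine count: 18.
Full point count |E(F_23)| = 18 + 1 = 19.
Hasse bound: |19 − (23+1)| = |-5| = 5 ≤ 2√23 ≈ 9.5917 ✓.
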